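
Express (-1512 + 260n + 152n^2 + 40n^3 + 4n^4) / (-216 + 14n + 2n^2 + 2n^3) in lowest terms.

Repeated division with remainder:
  4n^4 + 40n^3 + 152n^2 + 260n - 1512 = (2n + 18)(2n^3 + 2n^2 + 14n - 216) + (88n^2 + 440n + 2376)
  2n^3 + 2n^2 + 14n - 216 = ((1/44)n - 1/11)(88n^2 + 440n + 2376) + (0)
Last nonzero remainder: 88n^2 + 440n + 2376. Dividing through by 88 gives the monic gcd n^2 + 5n + 27.
Cancel n^2 + 5n + 27 from numerator and denominator to get the reduced form.

(-28 + 10n + 2n^2)/(-4 + n)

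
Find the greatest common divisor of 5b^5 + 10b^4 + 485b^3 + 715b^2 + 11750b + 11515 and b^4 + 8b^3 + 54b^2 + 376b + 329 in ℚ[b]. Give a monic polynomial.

Repeated division with remainder:
  5b^5 + 10b^4 + 485b^3 + 715b^2 + 11750b + 11515 = (5b − 30)(b^4 + 8b^3 + 54b^2 + 376b + 329) + (455b^3 + 455b^2 + 21385b + 21385)
  b^4 + 8b^3 + 54b^2 + 376b + 329 = ((1/455)b + 1/65)(455b^3 + 455b^2 + 21385b + 21385) + (0)
Last nonzero remainder: 455b^3 + 455b^2 + 21385b + 21385. Dividing through by 455 gives the monic gcd b^3 + b^2 + 47b + 47.

b^3 + b^2 + 47b + 47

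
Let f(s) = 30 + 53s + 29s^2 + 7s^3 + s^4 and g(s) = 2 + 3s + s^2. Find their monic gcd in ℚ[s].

Apply the Euclidean algorithm:
  s^4 + 7s^3 + 29s^2 + 53s + 30 = (s^2 + 4s + 15)(s^2 + 3s + 2) + (0)
The last nonzero remainder s^2 + 3s + 2 is already monic.

2 + 3s + s^2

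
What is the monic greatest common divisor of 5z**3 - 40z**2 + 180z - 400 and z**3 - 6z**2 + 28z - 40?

z**2 - 4z + 20

By polynomial division,
  5z**3 - 40z**2 + 180z - 400 = (5)(z**3 - 6z**2 + 28z - 40) + (-10z**2 + 40z - 200)
  z**3 - 6z**2 + 28z - 40 = (-(1/10)z + 1/5)(-10z**2 + 40z - 200) + (0)
Last nonzero remainder: -10z**2 + 40z - 200. Dividing through by -10 gives the monic gcd z**2 - 4z + 20.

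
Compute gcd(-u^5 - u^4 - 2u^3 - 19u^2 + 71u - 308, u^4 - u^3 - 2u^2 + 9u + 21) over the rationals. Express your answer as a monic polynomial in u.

By polynomial division,
  -u^5 - u^4 - 2u^3 - 19u^2 + 71u - 308 = (-u - 2)(u^4 - u^3 - 2u^2 + 9u + 21) + (-6u^3 - 14u^2 + 110u - 266)
  u^4 - u^3 - 2u^2 + 9u + 21 = (-(1/6)u + 5/9)(-6u^3 - 14u^2 + 110u - 266) + ((217/9)u^2 - (868/9)u + 1519/9)
  -6u^3 - 14u^2 + 110u - 266 = (-(54/217)u - 342/217)((217/9)u^2 - (868/9)u + 1519/9) + (0)
Last nonzero remainder: (217/9)u^2 - (868/9)u + 1519/9. Dividing through by 217/9 gives the monic gcd u^2 - 4u + 7.

u^2 - 4u + 7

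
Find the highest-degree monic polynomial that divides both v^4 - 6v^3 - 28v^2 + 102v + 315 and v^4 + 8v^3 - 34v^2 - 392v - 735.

v^2 - 4v - 21

Apply the Euclidean algorithm:
  v^4 - 6v^3 - 28v^2 + 102v + 315 = (v^4 + 8v^3 - 34v^2 - 392v - 735) + (-14v^3 + 6v^2 + 494v + 1050)
  v^4 + 8v^3 - 34v^2 - 392v - 735 = (-(1/14)v - 59/98)(-14v^3 + 6v^2 + 494v + 1050) + ((240/49)v^2 - (960/49)v - 720/7)
  -14v^3 + 6v^2 + 494v + 1050 = (-(343/120)v - 245/24)((240/49)v^2 - (960/49)v - 720/7) + (0)
Last nonzero remainder: (240/49)v^2 - (960/49)v - 720/7. Dividing through by 240/49 gives the monic gcd v^2 - 4v - 21.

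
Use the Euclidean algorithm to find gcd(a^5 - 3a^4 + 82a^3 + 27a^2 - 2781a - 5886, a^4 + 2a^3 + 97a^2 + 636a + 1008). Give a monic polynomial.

a^2 + 6a + 9

Repeated division with remainder:
  a^5 - 3a^4 + 82a^3 + 27a^2 - 2781a - 5886 = (a - 5)(a^4 + 2a^3 + 97a^2 + 636a + 1008) + (-5a^3 - 124a^2 - 609a - 846)
  a^4 + 2a^3 + 97a^2 + 636a + 1008 = (-(1/5)a + 114/25)(-5a^3 - 124a^2 - 609a - 846) + ((13516/25)a^2 + (81096/25)a + 121644/25)
  -5a^3 - 124a^2 - 609a - 846 = (-(125/13516)a - 1175/6758)((13516/25)a^2 + (81096/25)a + 121644/25) + (0)
Last nonzero remainder: (13516/25)a^2 + (81096/25)a + 121644/25. Dividing through by 13516/25 gives the monic gcd a^2 + 6a + 9.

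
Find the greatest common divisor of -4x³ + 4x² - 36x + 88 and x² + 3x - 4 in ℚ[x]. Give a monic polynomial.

Repeated division with remainder:
  -4x³ + 4x² - 36x + 88 = (-4x + 16)(x² + 3x - 4) + (-100x + 152)
  x² + 3x - 4 = (-(1/100)x - 113/2500)(-100x + 152) + (1794/625)
  -100x + 152 = (-(31250/897)x + 47500/897)(1794/625) + (0)
The last nonzero remainder is the constant 1794/625, so the polynomials are coprime and gcd = 1.

1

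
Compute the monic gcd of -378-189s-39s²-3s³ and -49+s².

Euclidean algorithm in ℚ[s]:
  -3s³-39s²-189s-378 = (-3s-39)(s²-49) + (-336s-2289)
  s²-49 = (-(1/336)s+109/5376)(-336s-2289) + (-663/256)
  -336s-2289 = ((28672/221)s+195328/221)(-663/256) + (0)
The last nonzero remainder is the constant -663/256, so the polynomials are coprime and gcd = 1.

1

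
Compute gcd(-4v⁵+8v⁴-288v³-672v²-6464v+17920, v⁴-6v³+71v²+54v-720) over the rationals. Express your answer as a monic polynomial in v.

v²-6v+80

Apply the Euclidean algorithm:
  -4v⁵+8v⁴-288v³-672v²-6464v+17920 = (-4v-16)(v⁴-6v³+71v²+54v-720) + (-100v³+680v²-8480v+6400)
  v⁴-6v³+71v²+54v-720 = (-(1/100)v-1/125)(-100v³+680v²-8480v+6400) + (-(209/25)v²+(1254/25)v-3344/5)
  -100v³+680v²-8480v+6400 = ((2500/209)v-2000/209)(-(209/25)v²+(1254/25)v-3344/5) + (0)
Last nonzero remainder: -(209/25)v²+(1254/25)v-3344/5. Dividing through by -209/25 gives the monic gcd v²-6v+80.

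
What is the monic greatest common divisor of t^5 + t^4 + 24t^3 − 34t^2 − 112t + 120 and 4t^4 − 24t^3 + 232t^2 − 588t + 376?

t^2 − 3t + 2

Euclidean algorithm in ℚ[t]:
  t^5 + t^4 + 24t^3 − 34t^2 − 112t + 120 = ((1/4)t + 7/4)(4t^4 − 24t^3 + 232t^2 − 588t + 376) + (8t^3 − 293t^2 + 823t − 538)
  4t^4 − 24t^3 + 232t^2 − 588t + 376 = ((1/2)t + 245/16)(8t^3 − 293t^2 + 823t − 538) + ((68913/16)t^2 − (206739/16)t + 68913/8)
  8t^3 − 293t^2 + 823t − 538 = ((128/68913)t − 4304/68913)((68913/16)t^2 − (206739/16)t + 68913/8) + (0)
Last nonzero remainder: (68913/16)t^2 − (206739/16)t + 68913/8. Dividing through by 68913/16 gives the monic gcd t^2 − 3t + 2.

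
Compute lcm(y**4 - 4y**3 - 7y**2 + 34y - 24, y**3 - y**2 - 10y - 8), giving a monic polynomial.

y**6 - y**5 - 17y**4 + 5y**3 + 64y**2 - 4y - 48

Apply the Euclidean algorithm:
  y**4 - 4y**3 - 7y**2 + 34y - 24 = (y - 3)(y**3 - y**2 - 10y - 8) + (12y - 48)
  y**3 - y**2 - 10y - 8 = ((1/12)y**2 + (1/4)y + 1/6)(12y - 48) + (0)
Last nonzero remainder: 12y - 48. Dividing through by 12 gives the monic gcd y - 4.
Then lcm(f, g) = f·g / gcd(f, g); expanding and making the result monic gives the answer.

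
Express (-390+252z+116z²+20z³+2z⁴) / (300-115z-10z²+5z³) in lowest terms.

(-78+66z+10z²+2z³)/(60-35z+5z²)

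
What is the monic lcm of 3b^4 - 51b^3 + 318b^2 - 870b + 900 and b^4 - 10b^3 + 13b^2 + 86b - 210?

b^6 - 21b^5 + 153b^4 - 357b^3 - 766b^2 + 4890b - 6300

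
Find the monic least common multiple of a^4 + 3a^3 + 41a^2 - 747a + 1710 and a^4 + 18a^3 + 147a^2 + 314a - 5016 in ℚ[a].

Apply the Euclidean algorithm:
  a^4 + 3a^3 + 41a^2 - 747a + 1710 = (a^4 + 18a^3 + 147a^2 + 314a - 5016) + (-15a^3 - 106a^2 - 1061a + 6726)
  a^4 + 18a^3 + 147a^2 + 314a - 5016 = (-(1/15)a - 164/225)(-15a^3 - 106a^2 - 1061a + 6726) + (-(224/225)a^2 - (2464/225)a - 8512/75)
  -15a^3 - 106a^2 - 1061a + 6726 = ((3375/224)a - 13275/224)(-(224/225)a^2 - (2464/225)a - 8512/75) + (0)
Last nonzero remainder: -(224/225)a^2 - (2464/225)a - 8512/75. Dividing through by -224/225 gives the monic gcd a^2 + 11a + 114.
Then lcm(f, g) = f·g / gcd(f, g); expanding and making the result monic gives the answer.

a^6 + 10a^5 + 18a^4 - 592a^3 - 5323a^2 + 44838a - 75240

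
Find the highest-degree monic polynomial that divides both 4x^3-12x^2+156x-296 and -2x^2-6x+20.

Euclidean algorithm in ℚ[x]:
  4x^3-12x^2+156x-296 = (-2x+12)(-2x^2-6x+20) + (268x-536)
  -2x^2-6x+20 = (-(1/134)x-5/134)(268x-536) + (0)
Last nonzero remainder: 268x-536. Dividing through by 268 gives the monic gcd x-2.

x-2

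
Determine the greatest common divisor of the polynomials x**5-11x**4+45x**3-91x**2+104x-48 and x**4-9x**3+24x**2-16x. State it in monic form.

x**3-9x**2+24x-16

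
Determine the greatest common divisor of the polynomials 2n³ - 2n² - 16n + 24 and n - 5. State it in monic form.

Euclidean algorithm in ℚ[n]:
  2n³ - 2n² - 16n + 24 = (2n² + 8n + 24)(n - 5) + (144)
  n - 5 = ((1/144)n - 5/144)(144) + (0)
The last nonzero remainder is the constant 144, so the polynomials are coprime and gcd = 1.

1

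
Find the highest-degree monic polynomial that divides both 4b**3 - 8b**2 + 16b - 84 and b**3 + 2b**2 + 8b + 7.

Repeated division with remainder:
  4b**3 - 8b**2 + 16b - 84 = (4)(b**3 + 2b**2 + 8b + 7) + (-16b**2 - 16b - 112)
  b**3 + 2b**2 + 8b + 7 = (-(1/16)b - 1/16)(-16b**2 - 16b - 112) + (0)
Last nonzero remainder: -16b**2 - 16b - 112. Dividing through by -16 gives the monic gcd b**2 + b + 7.

b**2 + b + 7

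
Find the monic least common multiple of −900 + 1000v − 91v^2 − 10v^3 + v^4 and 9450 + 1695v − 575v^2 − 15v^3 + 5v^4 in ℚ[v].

18900 − 17400v − 2989v^2 + 1574v^3 − 72v^4 − 14v^5 + v^6

By polynomial division,
  v^4 − 10v^3 − 91v^2 + 1000v − 900 = (1/5)(5v^4 − 15v^3 − 575v^2 + 1695v + 9450) + (−7v^3 + 24v^2 + 661v − 2790)
  5v^4 − 15v^3 − 575v^2 + 1695v + 9450 = (−(5/7)v − 15/49)(−7v^3 + 24v^2 + 661v − 2790) + (−(4680/49)v^2 − (4680/49)v + 421200/49)
  −7v^3 + 24v^2 + 661v − 2790 = ((343/4680)v − 1519/4680)(−(4680/49)v^2 − (4680/49)v + 421200/49) + (0)
Last nonzero remainder: −(4680/49)v^2 − (4680/49)v + 421200/49. Dividing through by −4680/49 gives the monic gcd v^2 + v − 90.
Then lcm(f, g) = f·g / gcd(f, g); expanding and making the result monic gives the answer.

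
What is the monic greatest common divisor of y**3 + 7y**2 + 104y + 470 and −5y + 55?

By polynomial division,
  y**3 + 7y**2 + 104y + 470 = (−(1/5)y**2 − (18/5)y − 302/5)(−5y + 55) + (3792)
  −5y + 55 = (−(5/3792)y + 55/3792)(3792) + (0)
The last nonzero remainder is the constant 3792, so the polynomials are coprime and gcd = 1.

1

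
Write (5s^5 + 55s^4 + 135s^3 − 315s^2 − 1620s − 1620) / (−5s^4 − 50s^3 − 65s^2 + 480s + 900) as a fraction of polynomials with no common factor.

(−s^2 − 6s − 9)/(s + 5)

Apply the Euclidean algorithm:
  5s^5 + 55s^4 + 135s^3 − 315s^2 − 1620s − 1620 = (−s − 1)(−5s^4 − 50s^3 − 65s^2 + 480s + 900) + (20s^3 + 100s^2 − 240s − 720)
  −5s^4 − 50s^3 − 65s^2 + 480s + 900 = (−(1/4)s − 5/4)(20s^3 + 100s^2 − 240s − 720) + (0)
Last nonzero remainder: 20s^3 + 100s^2 − 240s − 720. Dividing through by 20 gives the monic gcd s^3 + 5s^2 − 12s − 36.
Cancel s^3 + 5s^2 − 12s − 36 from numerator and denominator to get the reduced form.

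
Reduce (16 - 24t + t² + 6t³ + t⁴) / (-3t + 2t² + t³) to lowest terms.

Apply the Euclidean algorithm:
  t⁴ + 6t³ + t² - 24t + 16 = (t + 4)(t³ + 2t² - 3t) + (-4t² - 12t + 16)
  t³ + 2t² - 3t = (-(1/4)t + 1/4)(-4t² - 12t + 16) + (4t - 4)
  -4t² - 12t + 16 = (-t - 4)(4t - 4) + (0)
Last nonzero remainder: 4t - 4. Dividing through by 4 gives the monic gcd t - 1.
Cancel t - 1 from numerator and denominator to get the reduced form.

(-16 + 8t + 7t² + t³)/(3t + t²)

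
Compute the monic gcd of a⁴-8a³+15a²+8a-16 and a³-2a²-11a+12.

By polynomial division,
  a⁴-8a³+15a²+8a-16 = (a-6)(a³-2a²-11a+12) + (14a²-70a+56)
  a³-2a²-11a+12 = ((1/14)a+3/14)(14a²-70a+56) + (0)
Last nonzero remainder: 14a²-70a+56. Dividing through by 14 gives the monic gcd a²-5a+4.

a²-5a+4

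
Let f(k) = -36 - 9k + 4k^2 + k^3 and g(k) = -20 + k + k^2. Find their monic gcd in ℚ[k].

1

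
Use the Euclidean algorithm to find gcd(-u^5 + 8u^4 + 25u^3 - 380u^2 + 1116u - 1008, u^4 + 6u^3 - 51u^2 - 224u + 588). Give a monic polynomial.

u^3 - u^2 - 44u + 84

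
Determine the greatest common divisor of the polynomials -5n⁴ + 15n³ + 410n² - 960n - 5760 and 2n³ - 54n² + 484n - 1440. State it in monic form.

Apply the Euclidean algorithm:
  -5n⁴ + 15n³ + 410n² - 960n - 5760 = (-(5/2)n - 60)(2n³ - 54n² + 484n - 1440) + (-1620n² + 24480n - 92160)
  2n³ - 54n² + 484n - 1440 = (-(1/810)n + 107/7290)(-1620n² + 24480n - 92160) + ((884/81)n - 7072/81)
  -1620n² + 24480n - 92160 = (-(32805/221)n + 233280/221)((884/81)n - 7072/81) + (0)
Last nonzero remainder: (884/81)n - 7072/81. Dividing through by 884/81 gives the monic gcd n - 8.

n - 8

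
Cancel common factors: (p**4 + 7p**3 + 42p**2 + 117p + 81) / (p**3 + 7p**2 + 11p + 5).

(p**3 + 6p**2 + 36p + 81)/(p**2 + 6p + 5)

Apply the Euclidean algorithm:
  p**4 + 7p**3 + 42p**2 + 117p + 81 = (p)(p**3 + 7p**2 + 11p + 5) + (31p**2 + 112p + 81)
  p**3 + 7p**2 + 11p + 5 = ((1/31)p + 105/961)(31p**2 + 112p + 81) + (-(3700/961)p - 3700/961)
  31p**2 + 112p + 81 = (-(29791/3700)p - 77841/3700)(-(3700/961)p - 3700/961) + (0)
Last nonzero remainder: -(3700/961)p - 3700/961. Dividing through by -3700/961 gives the monic gcd p + 1.
Cancel p + 1 from numerator and denominator to get the reduced form.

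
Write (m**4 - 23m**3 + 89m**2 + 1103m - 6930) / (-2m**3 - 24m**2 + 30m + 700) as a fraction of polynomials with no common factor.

(-m**3 + 30m**2 - 299m + 990)/(2m**2 + 10m - 100)

Apply the Euclidean algorithm:
  m**4 - 23m**3 + 89m**2 + 1103m - 6930 = (-(1/2)m + 35/2)(-2m**3 - 24m**2 + 30m + 700) + (524m**2 + 928m - 19180)
  -2m**3 - 24m**2 + 30m + 700 = (-(1/262)m - 670/17161)(524m**2 + 928m - 19180) + (-(119700/17161)m - 837900/17161)
  524m**2 + 928m - 19180 = (-(2248091/29925)m + 2351057/5985)(-(119700/17161)m - 837900/17161) + (0)
Last nonzero remainder: -(119700/17161)m - 837900/17161. Dividing through by -119700/17161 gives the monic gcd m + 7.
Cancel m + 7 from numerator and denominator to get the reduced form.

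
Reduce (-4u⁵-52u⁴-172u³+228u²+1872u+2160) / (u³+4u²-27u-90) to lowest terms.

(-4u³-16u²+44u+120)/(u-5)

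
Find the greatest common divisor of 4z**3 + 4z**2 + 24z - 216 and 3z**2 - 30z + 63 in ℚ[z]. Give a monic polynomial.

z - 3

Euclidean algorithm in ℚ[z]:
  4z**3 + 4z**2 + 24z - 216 = ((4/3)z + 44/3)(3z**2 - 30z + 63) + (380z - 1140)
  3z**2 - 30z + 63 = ((3/380)z - 21/380)(380z - 1140) + (0)
Last nonzero remainder: 380z - 1140. Dividing through by 380 gives the monic gcd z - 3.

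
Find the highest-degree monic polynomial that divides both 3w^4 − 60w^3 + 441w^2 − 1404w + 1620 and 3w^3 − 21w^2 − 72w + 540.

w^2 − 12w + 36

By polynomial division,
  3w^4 − 60w^3 + 441w^2 − 1404w + 1620 = (w − 13)(3w^3 − 21w^2 − 72w + 540) + (240w^2 − 2880w + 8640)
  3w^3 − 21w^2 − 72w + 540 = ((1/80)w + 1/16)(240w^2 − 2880w + 8640) + (0)
Last nonzero remainder: 240w^2 − 2880w + 8640. Dividing through by 240 gives the monic gcd w^2 − 12w + 36.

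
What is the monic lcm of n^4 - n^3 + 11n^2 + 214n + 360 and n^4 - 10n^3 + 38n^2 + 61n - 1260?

Apply the Euclidean algorithm:
  n^4 - n^3 + 11n^2 + 214n + 360 = (n^4 - 10n^3 + 38n^2 + 61n - 1260) + (9n^3 - 27n^2 + 153n + 1620)
  n^4 - 10n^3 + 38n^2 + 61n - 1260 = ((1/9)n - 7/9)(9n^3 - 27n^2 + 153n + 1620) + (0)
Last nonzero remainder: 9n^3 - 27n^2 + 153n + 1620. Dividing through by 9 gives the monic gcd n^3 - 3n^2 + 17n + 180.
Then lcm(f, g) = f·g / gcd(f, g); expanding and making the result monic gives the answer.

n^5 - 8n^4 + 18n^3 + 137n^2 - 1138n - 2520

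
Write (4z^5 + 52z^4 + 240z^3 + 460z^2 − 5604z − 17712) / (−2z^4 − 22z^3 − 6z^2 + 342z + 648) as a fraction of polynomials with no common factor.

Euclidean algorithm in ℚ[z]:
  4z^5 + 52z^4 + 240z^3 + 460z^2 − 5604z − 17712 = (−2z − 4)(−2z^4 − 22z^3 − 6z^2 + 342z + 648) + (140z^3 + 1120z^2 − 2940z − 15120)
  −2z^4 − 22z^3 − 6z^2 + 342z + 648 = (−(1/70)z − 3/70)(140z^3 + 1120z^2 − 2940z − 15120) + (0)
Last nonzero remainder: 140z^3 + 1120z^2 − 2940z − 15120. Dividing through by 140 gives the monic gcd z^3 + 8z^2 − 21z − 108.
Cancel z^3 + 8z^2 − 21z − 108 from numerator and denominator to get the reduced form.

(−2z^2 − 10z − 82)/(z + 3)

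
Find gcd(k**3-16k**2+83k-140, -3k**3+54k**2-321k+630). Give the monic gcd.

k**2-12k+35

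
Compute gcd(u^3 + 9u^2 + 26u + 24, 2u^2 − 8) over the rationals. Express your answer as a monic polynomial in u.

u + 2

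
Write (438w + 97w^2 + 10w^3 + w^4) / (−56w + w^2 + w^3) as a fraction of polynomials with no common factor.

(438 + 97w + 10w^2 + w^3)/(−56 + w + w^2)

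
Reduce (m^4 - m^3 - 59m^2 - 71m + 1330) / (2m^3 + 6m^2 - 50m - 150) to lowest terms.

(m^3 + 4m^2 - 39m - 266)/(2m^2 + 16m + 30)

By polynomial division,
  m^4 - m^3 - 59m^2 - 71m + 1330 = ((1/2)m - 2)(2m^3 + 6m^2 - 50m - 150) + (-22m^2 - 96m + 1030)
  2m^3 + 6m^2 - 50m - 150 = (-(1/11)m + 15/121)(-22m^2 - 96m + 1030) + ((6720/121)m - 33600/121)
  -22m^2 - 96m + 1030 = (-(1331/3360)m - 12463/3360)((6720/121)m - 33600/121) + (0)
Last nonzero remainder: (6720/121)m - 33600/121. Dividing through by 6720/121 gives the monic gcd m - 5.
Cancel m - 5 from numerator and denominator to get the reduced form.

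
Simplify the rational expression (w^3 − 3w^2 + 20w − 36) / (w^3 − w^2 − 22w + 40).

By polynomial division,
  w^3 − 3w^2 + 20w − 36 = (w^3 − w^2 − 22w + 40) + (−2w^2 + 42w − 76)
  w^3 − w^2 − 22w + 40 = (−(1/2)w − 10)(−2w^2 + 42w − 76) + (360w − 720)
  −2w^2 + 42w − 76 = (−(1/180)w + 19/180)(360w − 720) + (0)
Last nonzero remainder: 360w − 720. Dividing through by 360 gives the monic gcd w − 2.
Cancel w − 2 from numerator and denominator to get the reduced form.

(w^2 − w + 18)/(w^2 + w − 20)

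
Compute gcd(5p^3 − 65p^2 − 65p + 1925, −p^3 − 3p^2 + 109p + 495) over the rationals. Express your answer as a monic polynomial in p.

p^2 − 6p − 55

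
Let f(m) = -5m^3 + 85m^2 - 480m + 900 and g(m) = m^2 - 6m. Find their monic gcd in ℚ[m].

m - 6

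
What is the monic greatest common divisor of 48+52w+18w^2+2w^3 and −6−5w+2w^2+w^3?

3+w

By polynomial division,
  2w^3+18w^2+52w+48 = (2)(w^3+2w^2−5w−6) + (14w^2+62w+60)
  w^3+2w^2−5w−6 = ((1/14)w−17/98)(14w^2+62w+60) + ((72/49)w+216/49)
  14w^2+62w+60 = ((343/36)w+245/18)((72/49)w+216/49) + (0)
Last nonzero remainder: (72/49)w+216/49. Dividing through by 72/49 gives the monic gcd w+3.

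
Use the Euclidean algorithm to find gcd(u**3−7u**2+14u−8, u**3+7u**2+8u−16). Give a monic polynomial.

u−1

Euclidean algorithm in ℚ[u]:
  u**3−7u**2+14u−8 = (u**3+7u**2+8u−16) + (−14u**2+6u+8)
  u**3+7u**2+8u−16 = (−(1/14)u−26/49)(−14u**2+6u+8) + ((576/49)u−576/49)
  −14u**2+6u+8 = (−(343/288)u−49/72)((576/49)u−576/49) + (0)
Last nonzero remainder: (576/49)u−576/49. Dividing through by 576/49 gives the monic gcd u−1.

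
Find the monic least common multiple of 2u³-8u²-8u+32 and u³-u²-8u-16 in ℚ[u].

Apply the Euclidean algorithm:
  2u³-8u²-8u+32 = (2)(u³-u²-8u-16) + (-6u²+8u+64)
  u³-u²-8u-16 = (-(1/6)u-1/18)(-6u²+8u+64) + ((28/9)u-112/9)
  -6u²+8u+64 = (-(27/14)u-36/7)((28/9)u-112/9) + (0)
Last nonzero remainder: (28/9)u-112/9. Dividing through by 28/9 gives the monic gcd u-4.
Then lcm(f, g) = f·g / gcd(f, g); expanding and making the result monic gives the answer.

u⁵-u⁴-12u³-12u²+32u+64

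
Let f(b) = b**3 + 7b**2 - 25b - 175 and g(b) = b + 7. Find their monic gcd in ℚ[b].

b + 7

Repeated division with remainder:
  b**3 + 7b**2 - 25b - 175 = (b**2 - 25)(b + 7) + (0)
The last nonzero remainder b + 7 is already monic.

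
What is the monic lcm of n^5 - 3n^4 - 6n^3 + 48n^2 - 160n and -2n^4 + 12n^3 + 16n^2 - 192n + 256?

n^7 - 9n^6 + 20n^5 + 60n^4 - 496n^3 + 1344n^2 - 1280n

Apply the Euclidean algorithm:
  n^5 - 3n^4 - 6n^3 + 48n^2 - 160n = (-(1/2)n - 3/2)(-2n^4 + 12n^3 + 16n^2 - 192n + 256) + (20n^3 - 24n^2 - 320n + 384)
  -2n^4 + 12n^3 + 16n^2 - 192n + 256 = (-(1/10)n + 12/25)(20n^3 - 24n^2 - 320n + 384) + (-(112/25)n^2 + 1792/25)
  20n^3 - 24n^2 - 320n + 384 = (-(125/28)n + 75/14)(-(112/25)n^2 + 1792/25) + (0)
Last nonzero remainder: -(112/25)n^2 + 1792/25. Dividing through by -112/25 gives the monic gcd n^2 - 16.
Then lcm(f, g) = f·g / gcd(f, g); expanding and making the result monic gives the answer.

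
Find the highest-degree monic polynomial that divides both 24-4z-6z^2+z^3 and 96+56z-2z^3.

Repeated division with remainder:
  z^3-6z^2-4z+24 = (-1/2)(-2z^3+56z+96) + (-6z^2+24z+72)
  -2z^3+56z+96 = ((1/3)z+4/3)(-6z^2+24z+72) + (0)
Last nonzero remainder: -6z^2+24z+72. Dividing through by -6 gives the monic gcd z^2-4z-12.

-12-4z+z^2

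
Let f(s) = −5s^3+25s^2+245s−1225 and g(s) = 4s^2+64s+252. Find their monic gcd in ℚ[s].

s+7

Repeated division with remainder:
  −5s^3+25s^2+245s−1225 = (−(5/4)s+105/4)(4s^2+64s+252) + (−1120s−7840)
  4s^2+64s+252 = (−(1/280)s−9/280)(−1120s−7840) + (0)
Last nonzero remainder: −1120s−7840. Dividing through by −1120 gives the monic gcd s+7.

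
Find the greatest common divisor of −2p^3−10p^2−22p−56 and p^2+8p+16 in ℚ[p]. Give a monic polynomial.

Repeated division with remainder:
  −2p^3−10p^2−22p−56 = (−2p+6)(p^2+8p+16) + (−38p−152)
  p^2+8p+16 = (−(1/38)p−2/19)(−38p−152) + (0)
Last nonzero remainder: −38p−152. Dividing through by −38 gives the monic gcd p+4.

p+4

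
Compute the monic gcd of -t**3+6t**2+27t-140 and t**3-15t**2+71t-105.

By polynomial division,
  -t**3+6t**2+27t-140 = (-1)(t**3-15t**2+71t-105) + (-9t**2+98t-245)
  t**3-15t**2+71t-105 = (-(1/9)t+37/81)(-9t**2+98t-245) + (-(80/81)t+560/81)
  -9t**2+98t-245 = ((729/80)t-567/16)(-(80/81)t+560/81) + (0)
Last nonzero remainder: -(80/81)t+560/81. Dividing through by -80/81 gives the monic gcd t-7.

t-7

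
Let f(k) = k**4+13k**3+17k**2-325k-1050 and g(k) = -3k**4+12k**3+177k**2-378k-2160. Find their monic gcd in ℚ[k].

Repeated division with remainder:
  k**4+13k**3+17k**2-325k-1050 = (-1/3)(-3k**4+12k**3+177k**2-378k-2160) + (17k**3+76k**2-451k-1770)
  -3k**4+12k**3+177k**2-378k-2160 = (-(3/17)k+432/289)(17k**3+76k**2-451k-1770) + (-(4680/289)k**2-(4680/289)k+140400/289)
  17k**3+76k**2-451k-1770 = (-(4913/4680)k-17051/4680)(-(4680/289)k**2-(4680/289)k+140400/289) + (0)
Last nonzero remainder: -(4680/289)k**2-(4680/289)k+140400/289. Dividing through by -4680/289 gives the monic gcd k**2+k-30.

k**2+k-30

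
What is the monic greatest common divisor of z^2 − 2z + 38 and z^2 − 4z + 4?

Apply the Euclidean algorithm:
  z^2 − 2z + 38 = (z^2 − 4z + 4) + (2z + 34)
  z^2 − 4z + 4 = ((1/2)z − 21/2)(2z + 34) + (361)
  2z + 34 = ((2/361)z + 34/361)(361) + (0)
The last nonzero remainder is the constant 361, so the polynomials are coprime and gcd = 1.

1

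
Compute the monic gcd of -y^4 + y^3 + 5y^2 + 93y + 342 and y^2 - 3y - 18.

y^2 - 3y - 18

Apply the Euclidean algorithm:
  -y^4 + y^3 + 5y^2 + 93y + 342 = (-y^2 - 2y - 19)(y^2 - 3y - 18) + (0)
The last nonzero remainder y^2 - 3y - 18 is already monic.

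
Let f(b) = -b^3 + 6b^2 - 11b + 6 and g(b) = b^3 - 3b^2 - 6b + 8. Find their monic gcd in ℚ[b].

b - 1

Euclidean algorithm in ℚ[b]:
  -b^3 + 6b^2 - 11b + 6 = (-1)(b^3 - 3b^2 - 6b + 8) + (3b^2 - 17b + 14)
  b^3 - 3b^2 - 6b + 8 = ((1/3)b + 8/9)(3b^2 - 17b + 14) + ((40/9)b - 40/9)
  3b^2 - 17b + 14 = ((27/40)b - 63/20)((40/9)b - 40/9) + (0)
Last nonzero remainder: (40/9)b - 40/9. Dividing through by 40/9 gives the monic gcd b - 1.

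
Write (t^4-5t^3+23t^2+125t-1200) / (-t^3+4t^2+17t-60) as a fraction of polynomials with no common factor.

(-t^3-23t-240)/(t^2+t-12)

Repeated division with remainder:
  t^4-5t^3+23t^2+125t-1200 = (-t+1)(-t^3+4t^2+17t-60) + (36t^2+48t-1140)
  -t^3+4t^2+17t-60 = (-(1/36)t+4/27)(36t^2+48t-1140) + (-(196/9)t+980/9)
  36t^2+48t-1140 = (-(81/49)t-513/49)(-(196/9)t+980/9) + (0)
Last nonzero remainder: -(196/9)t+980/9. Dividing through by -196/9 gives the monic gcd t-5.
Cancel t-5 from numerator and denominator to get the reduced form.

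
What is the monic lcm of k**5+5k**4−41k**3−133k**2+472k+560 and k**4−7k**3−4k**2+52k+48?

Euclidean algorithm in ℚ[k]:
  k**5+5k**4−41k**3−133k**2+472k+560 = (k+12)(k**4−7k**3−4k**2+52k+48) + (47k**3−137k**2−200k−16)
  k**4−7k**3−4k**2+52k+48 = ((1/47)k−192/2209)(47k**3−137k**2−200k−16) + (−(25740/2209)k**2+(77220/2209)k+102960/2209)
  47k**3−137k**2−200k−16 = (−(103823/25740)k−2209/6435)(−(25740/2209)k**2+(77220/2209)k+102960/2209) + (0)
Last nonzero remainder: −(25740/2209)k**2+(77220/2209)k+102960/2209. Dividing through by −25740/2209 gives the monic gcd k**2−3k−4.
Then lcm(f, g) = f·g / gcd(f, g); expanding and making the result monic gives the answer.

k**7+k**6−73k**5−29k**4+1496k**3+268k**2−7904k−6720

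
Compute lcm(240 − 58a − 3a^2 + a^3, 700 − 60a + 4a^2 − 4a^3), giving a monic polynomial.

8400 − 1070a − 97a^2 − 35a^3 + a^4 + a^5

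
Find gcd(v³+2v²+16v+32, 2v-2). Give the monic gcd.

Repeated division with remainder:
  v³+2v²+16v+32 = ((1/2)v²+(3/2)v+19/2)(2v-2) + (51)
  2v-2 = ((2/51)v-2/51)(51) + (0)
The last nonzero remainder is the constant 51, so the polynomials are coprime and gcd = 1.

1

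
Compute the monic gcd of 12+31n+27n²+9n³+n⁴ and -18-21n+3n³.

Apply the Euclidean algorithm:
  n⁴+9n³+27n²+31n+12 = ((1/3)n+3)(3n³-21n-18) + (34n²+100n+66)
  3n³-21n-18 = ((3/34)n-75/289)(34n²+100n+66) + (-(252/289)n-252/289)
  34n²+100n+66 = (-(4913/126)n-3179/42)(-(252/289)n-252/289) + (0)
Last nonzero remainder: -(252/289)n-252/289. Dividing through by -252/289 gives the monic gcd n+1.

1+n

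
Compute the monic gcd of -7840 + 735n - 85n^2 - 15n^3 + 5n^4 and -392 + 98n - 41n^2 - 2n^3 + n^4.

-49 + n^2

Repeated division with remainder:
  5n^4 - 15n^3 - 85n^2 + 735n - 7840 = (5)(n^4 - 2n^3 - 41n^2 + 98n - 392) + (-5n^3 + 120n^2 + 245n - 5880)
  n^4 - 2n^3 - 41n^2 + 98n - 392 = (-(1/5)n - 22/5)(-5n^3 + 120n^2 + 245n - 5880) + (536n^2 - 26264)
  -5n^3 + 120n^2 + 245n - 5880 = (-(5/536)n + 15/67)(536n^2 - 26264) + (0)
Last nonzero remainder: 536n^2 - 26264. Dividing through by 536 gives the monic gcd n^2 - 49.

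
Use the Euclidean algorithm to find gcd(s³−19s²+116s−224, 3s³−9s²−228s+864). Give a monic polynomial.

s²−12s+32

Apply the Euclidean algorithm:
  s³−19s²+116s−224 = (1/3)(3s³−9s²−228s+864) + (−16s²+192s−512)
  3s³−9s²−228s+864 = (−(3/16)s−27/16)(−16s²+192s−512) + (0)
Last nonzero remainder: −16s²+192s−512. Dividing through by −16 gives the monic gcd s²−12s+32.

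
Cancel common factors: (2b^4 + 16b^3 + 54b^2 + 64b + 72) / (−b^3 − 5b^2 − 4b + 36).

(−2b^2 − 2b − 4)/(b − 2)

Repeated division with remainder:
  2b^4 + 16b^3 + 54b^2 + 64b + 72 = (−2b − 6)(−b^3 − 5b^2 − 4b + 36) + (16b^2 + 112b + 288)
  −b^3 − 5b^2 − 4b + 36 = (−(1/16)b + 1/8)(16b^2 + 112b + 288) + (0)
Last nonzero remainder: 16b^2 + 112b + 288. Dividing through by 16 gives the monic gcd b^2 + 7b + 18.
Cancel b^2 + 7b + 18 from numerator and denominator to get the reduced form.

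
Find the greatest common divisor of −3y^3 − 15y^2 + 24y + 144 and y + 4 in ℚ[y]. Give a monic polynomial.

Repeated division with remainder:
  −3y^3 − 15y^2 + 24y + 144 = (−3y^2 − 3y + 36)(y + 4) + (0)
The last nonzero remainder y + 4 is already monic.

y + 4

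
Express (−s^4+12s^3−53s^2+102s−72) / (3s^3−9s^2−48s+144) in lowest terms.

Repeated division with remainder:
  −s^4+12s^3−53s^2+102s−72 = (−(1/3)s+3)(3s^3−9s^2−48s+144) + (−42s^2+294s−504)
  3s^3−9s^2−48s+144 = (−(1/14)s−2/7)(−42s^2+294s−504) + (0)
Last nonzero remainder: −42s^2+294s−504. Dividing through by −42 gives the monic gcd s^2−7s+12.
Cancel s^2−7s+12 from numerator and denominator to get the reduced form.

(−s^2+5s−6)/(3s+12)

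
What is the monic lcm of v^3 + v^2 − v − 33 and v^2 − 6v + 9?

Euclidean algorithm in ℚ[v]:
  v^3 + v^2 − v − 33 = (v + 7)(v^2 − 6v + 9) + (32v − 96)
  v^2 − 6v + 9 = ((1/32)v − 3/32)(32v − 96) + (0)
Last nonzero remainder: 32v − 96. Dividing through by 32 gives the monic gcd v − 3.
Then lcm(f, g) = f·g / gcd(f, g); expanding and making the result monic gives the answer.

v^4 − 2v^3 − 4v^2 − 30v + 99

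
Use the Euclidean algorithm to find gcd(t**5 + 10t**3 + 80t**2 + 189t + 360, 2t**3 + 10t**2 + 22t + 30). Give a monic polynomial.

t**3 + 5t**2 + 11t + 15

Apply the Euclidean algorithm:
  t**5 + 10t**3 + 80t**2 + 189t + 360 = ((1/2)t**2 − (5/2)t + 12)(2t**3 + 10t**2 + 22t + 30) + (0)
Last nonzero remainder: 2t**3 + 10t**2 + 22t + 30. Dividing through by 2 gives the monic gcd t**3 + 5t**2 + 11t + 15.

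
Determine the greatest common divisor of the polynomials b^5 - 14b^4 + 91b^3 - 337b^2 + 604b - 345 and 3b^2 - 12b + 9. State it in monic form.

b^2 - 4b + 3

Apply the Euclidean algorithm:
  b^5 - 14b^4 + 91b^3 - 337b^2 + 604b - 345 = ((1/3)b^3 - (10/3)b^2 + 16b - 115/3)(3b^2 - 12b + 9) + (0)
Last nonzero remainder: 3b^2 - 12b + 9. Dividing through by 3 gives the monic gcd b^2 - 4b + 3.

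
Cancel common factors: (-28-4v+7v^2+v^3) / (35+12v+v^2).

Euclidean algorithm in ℚ[v]:
  v^3+7v^2-4v-28 = (v-5)(v^2+12v+35) + (21v+147)
  v^2+12v+35 = ((1/21)v+5/21)(21v+147) + (0)
Last nonzero remainder: 21v+147. Dividing through by 21 gives the monic gcd v+7.
Cancel v+7 from numerator and denominator to get the reduced form.

(-4+v^2)/(5+v)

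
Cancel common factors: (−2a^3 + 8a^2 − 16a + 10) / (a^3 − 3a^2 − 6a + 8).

(−2a^2 + 6a − 10)/(a^2 − 2a − 8)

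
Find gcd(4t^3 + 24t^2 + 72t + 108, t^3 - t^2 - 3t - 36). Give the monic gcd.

Apply the Euclidean algorithm:
  4t^3 + 24t^2 + 72t + 108 = (4)(t^3 - t^2 - 3t - 36) + (28t^2 + 84t + 252)
  t^3 - t^2 - 3t - 36 = ((1/28)t - 1/7)(28t^2 + 84t + 252) + (0)
Last nonzero remainder: 28t^2 + 84t + 252. Dividing through by 28 gives the monic gcd t^2 + 3t + 9.

t^2 + 3t + 9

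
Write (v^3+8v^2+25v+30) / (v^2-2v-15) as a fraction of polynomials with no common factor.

(v^2+5v+10)/(v-5)

Repeated division with remainder:
  v^3+8v^2+25v+30 = (v+10)(v^2-2v-15) + (60v+180)
  v^2-2v-15 = ((1/60)v-1/12)(60v+180) + (0)
Last nonzero remainder: 60v+180. Dividing through by 60 gives the monic gcd v+3.
Cancel v+3 from numerator and denominator to get the reduced form.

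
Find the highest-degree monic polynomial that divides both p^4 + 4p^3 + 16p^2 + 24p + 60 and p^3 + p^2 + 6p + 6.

p^2 + 6

By polynomial division,
  p^4 + 4p^3 + 16p^2 + 24p + 60 = (p + 3)(p^3 + p^2 + 6p + 6) + (7p^2 + 42)
  p^3 + p^2 + 6p + 6 = ((1/7)p + 1/7)(7p^2 + 42) + (0)
Last nonzero remainder: 7p^2 + 42. Dividing through by 7 gives the monic gcd p^2 + 6.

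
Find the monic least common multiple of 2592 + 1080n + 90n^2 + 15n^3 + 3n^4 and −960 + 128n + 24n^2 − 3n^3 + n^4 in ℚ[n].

−17280 − 6336n + 624n^2 + 290n^3 + 15n^4 + 6n^5 + n^6

Apply the Euclidean algorithm:
  3n^4 + 15n^3 + 90n^2 + 1080n + 2592 = (3)(n^4 − 3n^3 + 24n^2 + 128n − 960) + (24n^3 + 18n^2 + 696n + 5472)
  n^4 − 3n^3 + 24n^2 + 128n − 960 = ((1/24)n − 5/32)(24n^3 + 18n^2 + 696n + 5472) + (−(35/16)n^2 + (35/4)n − 105)
  24n^3 + 18n^2 + 696n + 5472 = (−(384/35)n − 1824/35)(−(35/16)n^2 + (35/4)n − 105) + (0)
Last nonzero remainder: −(35/16)n^2 + (35/4)n − 105. Dividing through by −35/16 gives the monic gcd n^2 − 4n + 48.
Then lcm(f, g) = f·g / gcd(f, g); expanding and making the result monic gives the answer.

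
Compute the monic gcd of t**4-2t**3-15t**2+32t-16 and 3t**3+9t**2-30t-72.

t+4

By polynomial division,
  t**4-2t**3-15t**2+32t-16 = ((1/3)t-5/3)(3t**3+9t**2-30t-72) + (10t**2+6t-136)
  3t**3+9t**2-30t-72 = ((3/10)t+18/25)(10t**2+6t-136) + ((162/25)t+648/25)
  10t**2+6t-136 = ((125/81)t-425/81)((162/25)t+648/25) + (0)
Last nonzero remainder: (162/25)t+648/25. Dividing through by 162/25 gives the monic gcd t+4.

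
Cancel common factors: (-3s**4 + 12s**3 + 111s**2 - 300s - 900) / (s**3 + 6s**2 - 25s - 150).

(-3s**2 + 12s + 36)/(s + 6)

Repeated division with remainder:
  -3s**4 + 12s**3 + 111s**2 - 300s - 900 = (-3s + 30)(s**3 + 6s**2 - 25s - 150) + (-144s**2 + 3600)
  s**3 + 6s**2 - 25s - 150 = (-(1/144)s - 1/24)(-144s**2 + 3600) + (0)
Last nonzero remainder: -144s**2 + 3600. Dividing through by -144 gives the monic gcd s**2 - 25.
Cancel s**2 - 25 from numerator and denominator to get the reduced form.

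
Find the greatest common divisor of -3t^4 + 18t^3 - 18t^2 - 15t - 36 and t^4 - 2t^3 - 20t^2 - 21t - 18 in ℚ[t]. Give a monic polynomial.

t^2 + t + 1

By polynomial division,
  -3t^4 + 18t^3 - 18t^2 - 15t - 36 = (-3)(t^4 - 2t^3 - 20t^2 - 21t - 18) + (12t^3 - 78t^2 - 78t - 90)
  t^4 - 2t^3 - 20t^2 - 21t - 18 = ((1/12)t + 3/8)(12t^3 - 78t^2 - 78t - 90) + ((63/4)t^2 + (63/4)t + 63/4)
  12t^3 - 78t^2 - 78t - 90 = ((16/21)t - 40/7)((63/4)t^2 + (63/4)t + 63/4) + (0)
Last nonzero remainder: (63/4)t^2 + (63/4)t + 63/4. Dividing through by 63/4 gives the monic gcd t^2 + t + 1.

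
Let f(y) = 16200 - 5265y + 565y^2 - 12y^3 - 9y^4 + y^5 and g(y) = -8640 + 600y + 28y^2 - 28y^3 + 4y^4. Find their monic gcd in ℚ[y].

By polynomial division,
  y^5 - 9y^4 - 12y^3 + 565y^2 - 5265y + 16200 = ((1/4)y - 1/2)(4y^4 - 28y^3 + 28y^2 + 600y - 8640) + (-33y^3 + 429y^2 - 2805y + 11880)
  4y^4 - 28y^3 + 28y^2 + 600y - 8640 = (-(4/33)y - 8/11)(-33y^3 + 429y^2 - 2805y + 11880) + (0)
Last nonzero remainder: -33y^3 + 429y^2 - 2805y + 11880. Dividing through by -33 gives the monic gcd y^3 - 13y^2 + 85y - 360.

-360 + 85y - 13y^2 + y^3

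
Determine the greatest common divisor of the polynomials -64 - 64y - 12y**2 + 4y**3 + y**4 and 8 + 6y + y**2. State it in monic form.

Repeated division with remainder:
  y**4 + 4y**3 - 12y**2 - 64y - 64 = (y**2 - 2y - 8)(y**2 + 6y + 8) + (0)
The last nonzero remainder y**2 + 6y + 8 is already monic.

8 + 6y + y**2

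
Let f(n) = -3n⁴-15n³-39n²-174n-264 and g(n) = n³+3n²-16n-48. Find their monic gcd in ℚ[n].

Euclidean algorithm in ℚ[n]:
  -3n⁴-15n³-39n²-174n-264 = (-3n-6)(n³+3n²-16n-48) + (-69n²-414n-552)
  n³+3n²-16n-48 = (-(1/69)n+1/23)(-69n²-414n-552) + (-6n-24)
  -69n²-414n-552 = ((23/2)n+23)(-6n-24) + (0)
Last nonzero remainder: -6n-24. Dividing through by -6 gives the monic gcd n+4.

n+4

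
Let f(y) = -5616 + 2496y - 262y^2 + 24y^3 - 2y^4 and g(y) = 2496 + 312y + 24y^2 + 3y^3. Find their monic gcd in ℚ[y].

104 + y^2

Euclidean algorithm in ℚ[y]:
  -2y^4 + 24y^3 - 262y^2 + 2496y - 5616 = (-(2/3)y + 40/3)(3y^3 + 24y^2 + 312y + 2496) + (-374y^2 - 38896)
  3y^3 + 24y^2 + 312y + 2496 = (-(3/374)y - 12/187)(-374y^2 - 38896) + (0)
Last nonzero remainder: -374y^2 - 38896. Dividing through by -374 gives the monic gcd y^2 + 104.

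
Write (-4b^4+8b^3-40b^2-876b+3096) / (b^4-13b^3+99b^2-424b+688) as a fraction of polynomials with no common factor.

Euclidean algorithm in ℚ[b]:
  -4b^4+8b^3-40b^2-876b+3096 = (-4)(b^4-13b^3+99b^2-424b+688) + (-44b^3+356b^2-2572b+5848)
  b^4-13b^3+99b^2-424b+688 = (-(1/44)b+27/242)(-44b^3+356b^2-2572b+5848) + ((100/121)b^2-(500/121)b+4300/121)
  -44b^3+356b^2-2572b+5848 = (-(1331/25)b+4114/25)((100/121)b^2-(500/121)b+4300/121) + (0)
Last nonzero remainder: (100/121)b^2-(500/121)b+4300/121. Dividing through by 100/121 gives the monic gcd b^2-5b+43.
Cancel b^2-5b+43 from numerator and denominator to get the reduced form.

(-4b^2-12b+72)/(b^2-8b+16)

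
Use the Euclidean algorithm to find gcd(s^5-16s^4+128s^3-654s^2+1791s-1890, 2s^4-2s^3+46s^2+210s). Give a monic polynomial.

Apply the Euclidean algorithm:
  s^5-16s^4+128s^3-654s^2+1791s-1890 = ((1/2)s-15/2)(2s^4-2s^3+46s^2+210s) + (90s^3-414s^2+3366s-1890)
  2s^4-2s^3+46s^2+210s = ((1/45)s+2/25)(90s^3-414s^2+3366s-1890) + ((108/25)s^2-(432/25)s+756/5)
  90s^3-414s^2+3366s-1890 = ((125/6)s-25/2)((108/25)s^2-(432/25)s+756/5) + (0)
Last nonzero remainder: (108/25)s^2-(432/25)s+756/5. Dividing through by 108/25 gives the monic gcd s^2-4s+35.

s^2-4s+35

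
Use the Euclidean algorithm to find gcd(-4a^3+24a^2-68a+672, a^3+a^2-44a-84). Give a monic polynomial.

Repeated division with remainder:
  -4a^3+24a^2-68a+672 = (-4)(a^3+a^2-44a-84) + (28a^2-244a+336)
  a^3+a^2-44a-84 = ((1/28)a+17/49)(28a^2-244a+336) + ((1404/49)a-1404/7)
  28a^2-244a+336 = ((343/351)a-196/117)((1404/49)a-1404/7) + (0)
Last nonzero remainder: (1404/49)a-1404/7. Dividing through by 1404/49 gives the monic gcd a-7.

a-7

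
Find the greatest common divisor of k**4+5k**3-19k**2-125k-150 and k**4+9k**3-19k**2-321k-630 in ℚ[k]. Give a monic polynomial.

k**2+8k+15

Euclidean algorithm in ℚ[k]:
  k**4+5k**3-19k**2-125k-150 = (k**4+9k**3-19k**2-321k-630) + (-4k**3+196k+480)
  k**4+9k**3-19k**2-321k-630 = (-(1/4)k-9/4)(-4k**3+196k+480) + (30k**2+240k+450)
  -4k**3+196k+480 = (-(2/15)k+16/15)(30k**2+240k+450) + (0)
Last nonzero remainder: 30k**2+240k+450. Dividing through by 30 gives the monic gcd k**2+8k+15.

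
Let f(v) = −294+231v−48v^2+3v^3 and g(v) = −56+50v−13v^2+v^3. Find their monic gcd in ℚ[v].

14−9v+v^2

By polynomial division,
  3v^3−48v^2+231v−294 = (3)(v^3−13v^2+50v−56) + (−9v^2+81v−126)
  v^3−13v^2+50v−56 = (−(1/9)v+4/9)(−9v^2+81v−126) + (0)
Last nonzero remainder: −9v^2+81v−126. Dividing through by −9 gives the monic gcd v^2−9v+14.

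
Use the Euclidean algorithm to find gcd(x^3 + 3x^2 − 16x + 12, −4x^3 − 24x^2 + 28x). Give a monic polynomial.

x − 1

Apply the Euclidean algorithm:
  x^3 + 3x^2 − 16x + 12 = (−1/4)(−4x^3 − 24x^2 + 28x) + (−3x^2 − 9x + 12)
  −4x^3 − 24x^2 + 28x = ((4/3)x + 4)(−3x^2 − 9x + 12) + (48x − 48)
  −3x^2 − 9x + 12 = (−(1/16)x − 1/4)(48x − 48) + (0)
Last nonzero remainder: 48x − 48. Dividing through by 48 gives the monic gcd x − 1.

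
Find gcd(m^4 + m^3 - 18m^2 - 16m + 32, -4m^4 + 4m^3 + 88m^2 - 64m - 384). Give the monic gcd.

m^3 + 2m^2 - 16m - 32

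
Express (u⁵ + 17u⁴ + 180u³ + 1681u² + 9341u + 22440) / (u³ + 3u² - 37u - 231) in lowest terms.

Apply the Euclidean algorithm:
  u⁵ + 17u⁴ + 180u³ + 1681u² + 9341u + 22440 = (u² + 14u + 175)(u³ + 3u² - 37u - 231) + (1905u² + 19050u + 62865)
  u³ + 3u² - 37u - 231 = ((1/1905)u - 7/1905)(1905u² + 19050u + 62865) + (0)
Last nonzero remainder: 1905u² + 19050u + 62865. Dividing through by 1905 gives the monic gcd u² + 10u + 33.
Cancel u² + 10u + 33 from numerator and denominator to get the reduced form.

(u³ + 7u² + 77u + 680)/(u - 7)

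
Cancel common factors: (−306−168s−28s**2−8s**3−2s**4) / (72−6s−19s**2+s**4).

(−34+4s−2s**2)/(8−6s+s**2)

Repeated division with remainder:
  −2s**4−8s**3−28s**2−168s−306 = (−2)(s**4−19s**2−6s+72) + (−8s**3−66s**2−180s−162)
  s**4−19s**2−6s+72 = (−(1/8)s+33/32)(−8s**3−66s**2−180s−162) + ((425/16)s**2+(1275/8)s+3825/16)
  −8s**3−66s**2−180s−162 = (−(128/425)s−288/425)((425/16)s**2+(1275/8)s+3825/16) + (0)
Last nonzero remainder: (425/16)s**2+(1275/8)s+3825/16. Dividing through by 425/16 gives the monic gcd s**2+6s+9.
Cancel s**2+6s+9 from numerator and denominator to get the reduced form.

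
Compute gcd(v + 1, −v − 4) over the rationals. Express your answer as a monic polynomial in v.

By polynomial division,
  v + 1 = (−1)(−v − 4) + (−3)
  −v − 4 = ((1/3)v + 4/3)(−3) + (0)
The last nonzero remainder is the constant −3, so the polynomials are coprime and gcd = 1.

1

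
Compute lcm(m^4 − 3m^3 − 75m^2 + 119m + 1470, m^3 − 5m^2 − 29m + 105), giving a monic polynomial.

Apply the Euclidean algorithm:
  m^4 − 3m^3 − 75m^2 + 119m + 1470 = (m + 2)(m^3 − 5m^2 − 29m + 105) + (−36m^2 + 72m + 1260)
  m^3 − 5m^2 − 29m + 105 = (−(1/36)m + 1/12)(−36m^2 + 72m + 1260) + (0)
Last nonzero remainder: −36m^2 + 72m + 1260. Dividing through by −36 gives the monic gcd m^2 − 2m − 35.
Then lcm(f, g) = f·g / gcd(f, g); expanding and making the result monic gives the answer.

m^5 − 6m^4 − 66m^3 + 344m^2 + 1113m − 4410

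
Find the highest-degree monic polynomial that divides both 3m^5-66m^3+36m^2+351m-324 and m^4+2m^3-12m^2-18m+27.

m^3-m^2-9m+9

By polynomial division,
  3m^5-66m^3+36m^2+351m-324 = (3m-6)(m^4+2m^3-12m^2-18m+27) + (-18m^3+18m^2+162m-162)
  m^4+2m^3-12m^2-18m+27 = (-(1/18)m-1/6)(-18m^3+18m^2+162m-162) + (0)
Last nonzero remainder: -18m^3+18m^2+162m-162. Dividing through by -18 gives the monic gcd m^3-m^2-9m+9.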